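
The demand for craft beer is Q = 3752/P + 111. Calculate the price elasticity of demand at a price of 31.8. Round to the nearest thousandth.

-0.515

At P = 31.8, Q = 228.9874.
dQ/dP = −3752/P² = −3.7103.
Point elasticity E = (dQ/dP)·(P/Q) = -3.7103 × 31.8/228.9874 ≈ -0.515.
|E| < 1, so demand is inelastic at this price.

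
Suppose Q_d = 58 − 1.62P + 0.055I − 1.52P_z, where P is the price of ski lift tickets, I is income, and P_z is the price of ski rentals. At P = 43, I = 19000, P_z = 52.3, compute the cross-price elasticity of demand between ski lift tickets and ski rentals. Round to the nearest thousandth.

-0.083

At the given point, Q_d = 58 − 1.62(43) + 0.055(19000) − 1.52(52.3) = 58 − 69.66 + 1045 − 79.496 = 953.844.
∂Q_d/∂P_z = −1.52, so E_xy = -1.52·(52.3/953.844) ≈ -0.083.
E_xy < 0: the goods are complements.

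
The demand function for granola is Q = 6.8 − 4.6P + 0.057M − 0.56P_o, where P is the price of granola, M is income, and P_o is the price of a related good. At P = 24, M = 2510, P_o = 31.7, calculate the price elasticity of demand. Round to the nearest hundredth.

At the given point, Q = 6.8 − 4.6(24) + 0.057(2510) − 0.56(31.7) = 6.8 − 110.4 + 143.07 − 17.752 = 21.718.
∂Q/∂P = −4.6, so E_p = (−4.6)·(24/21.718) ≈ -5.08.
|E_p| > 1: demand is elastic.

-5.08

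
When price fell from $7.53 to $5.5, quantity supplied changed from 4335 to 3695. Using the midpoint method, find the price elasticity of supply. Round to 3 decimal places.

%Δq = (3695 − 4335)/[(4335 + 3695)/2] = -640/4015 ≈ -0.1594.
%Δp = (5.5 − 7.53)/[(7.53 + 5.5)/2] = -2.03/6.515 ≈ -0.3116.
Arc elasticity E = %Δq/%Δp ≈ -0.1594/-0.3116 ≈ 0.512.
|E| < 1: supply is inelastic over this range.

0.512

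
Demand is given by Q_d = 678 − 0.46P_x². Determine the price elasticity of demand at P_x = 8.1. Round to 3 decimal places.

-0.093

At P_x = 8.1, Q_d = 647.8194.
dQ_d/dP_x = −2·0.46·P_x = −7.452.
Point elasticity E = (dQ_d/dP_x)·(P_x/Q_d) = -7.452 × 8.1/647.8194 ≈ -0.093.
|E| < 1, so demand is inelastic at this price.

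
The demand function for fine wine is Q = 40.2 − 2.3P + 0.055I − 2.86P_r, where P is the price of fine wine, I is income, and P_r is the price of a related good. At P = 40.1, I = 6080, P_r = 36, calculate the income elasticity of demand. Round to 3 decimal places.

1.864

First evaluate Q: 40.2 − 2.3(40.1) + 0.055(6080) − 2.86(36) = 40.2 − 92.23 + 334.4 − 102.96 = 179.41.
∂Q/∂I = +0.055, so E_I = 0.055·(6080/179.41) ≈ 1.864.
E_I > 1: normal good (luxury).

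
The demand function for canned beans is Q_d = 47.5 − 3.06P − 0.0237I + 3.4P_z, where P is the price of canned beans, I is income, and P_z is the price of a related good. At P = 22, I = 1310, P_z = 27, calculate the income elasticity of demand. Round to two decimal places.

-0.76

At the given point, Q_d = 47.5 − 3.06(22) − 0.0237(1310) + 3.4(27) = 47.5 − 67.32 − 31.047 + 91.8 = 40.933.
∂Q_d/∂I = −0.0237, so E_I = -0.0237·(1310/40.933) ≈ -0.76.
E_I < 0: inferior good.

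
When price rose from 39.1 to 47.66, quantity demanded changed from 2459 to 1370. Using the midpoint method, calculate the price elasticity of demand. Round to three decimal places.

-2.883

%ΔQ = (1370 − 2459)/[(2459 + 1370)/2] = -1089/1914.5 ≈ -0.5688.
%Δp = (47.66 − 39.1)/[(39.1 + 47.66)/2] = 8.56/43.38 ≈ 0.1973.
Arc elasticity E = %ΔQ/%Δp ≈ -0.5688/0.1973 ≈ -2.883.
|E| > 1: demand is elastic over this range.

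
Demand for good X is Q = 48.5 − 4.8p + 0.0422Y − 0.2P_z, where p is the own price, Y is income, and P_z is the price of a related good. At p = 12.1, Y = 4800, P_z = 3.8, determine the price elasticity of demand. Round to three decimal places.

Substituting, Q = 48.5 − 4.8(12.1) + 0.0422(4800) − 0.2(3.8) = 48.5 − 58.08 + 202.56 − 0.76 = 192.22.
∂Q/∂p = −4.8, so E_p = (−4.8)·(12.1/192.22) ≈ -0.302.
|E_p| < 1: demand is inelastic.

-0.302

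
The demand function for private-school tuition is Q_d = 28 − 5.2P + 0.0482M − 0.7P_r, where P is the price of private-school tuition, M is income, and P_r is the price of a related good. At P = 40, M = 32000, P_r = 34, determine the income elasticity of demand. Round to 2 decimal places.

First evaluate Q_d: 28 − 5.2(40) + 0.0482(32000) − 0.7(34) = 28 − 208 + 1542.4 − 23.8 = 1338.6.
∂Q_d/∂M = +0.0482, so E_I = 0.0482·(32000/1338.6) ≈ 1.15.
E_I > 1: normal good (luxury).

1.15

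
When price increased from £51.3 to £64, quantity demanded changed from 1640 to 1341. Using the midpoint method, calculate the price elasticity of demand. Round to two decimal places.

%Δq = (1341 − 1640)/[(1640 + 1341)/2] = -299/1490.5 ≈ -0.2006.
%ΔP = (64 − 51.3)/[(51.3 + 64)/2] = 12.7/57.65 ≈ 0.2203.
Arc elasticity E = %Δq/%ΔP ≈ -0.2006/0.2203 ≈ -0.91.
|E| < 1: demand is inelastic over this range.

-0.91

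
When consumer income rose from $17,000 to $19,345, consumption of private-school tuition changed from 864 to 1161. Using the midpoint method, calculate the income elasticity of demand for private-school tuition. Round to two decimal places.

%ΔQ = (1161 − 864)/[(864+1161)/2] = 297/1012.5 ≈ 0.2933.
%ΔY = (19,345 − 17,000)/[(17,000+19,345)/2] = 2345/18172.5 ≈ 0.1290.
E_I = %ΔQ/%ΔY ≈ 2.27.
E_I > 1: normal good (luxury).

2.27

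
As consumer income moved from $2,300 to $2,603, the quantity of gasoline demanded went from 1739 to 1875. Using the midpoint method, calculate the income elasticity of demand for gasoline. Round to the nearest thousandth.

%ΔQ = (1875 − 1739)/[(1739+1875)/2] = 136/1807 ≈ 0.0753.
%ΔI = (2,603 − 2,300)/[(2,300+2,603)/2] = 303/2451.5 ≈ 0.1236.
E_I = %ΔQ/%ΔI ≈ 0.609.
E_I ∈ (0,1): normal good (necessity).

0.609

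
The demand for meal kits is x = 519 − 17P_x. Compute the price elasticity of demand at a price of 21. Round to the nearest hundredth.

At P_x = 21, x = 162.
dx/dP_x = −17.
Point elasticity E = (dx/dP_x)·(P_x/x) = -17 × 21/162 ≈ -2.20.
|E| > 1, so demand is elastic at this price.

-2.20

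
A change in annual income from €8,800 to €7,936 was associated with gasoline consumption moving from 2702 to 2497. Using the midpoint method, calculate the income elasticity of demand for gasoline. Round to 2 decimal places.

%ΔQ = (2497 − 2702)/[(2702+2497)/2] = -205/2599.5 ≈ -0.0789.
%ΔI = (7,936 − 8,800)/[(8,800+7,936)/2] = -864/8368 ≈ -0.1033.
E_I = %ΔQ/%ΔI ≈ 0.76.
E_I ∈ (0,1): normal good (necessity).

0.76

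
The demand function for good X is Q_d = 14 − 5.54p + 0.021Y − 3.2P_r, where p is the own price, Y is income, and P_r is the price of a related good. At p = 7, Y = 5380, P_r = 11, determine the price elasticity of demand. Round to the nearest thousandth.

At the given point, Q_d = 14 − 5.54(7) + 0.021(5380) − 3.2(11) = 14 − 38.78 + 112.98 − 35.2 = 53.
∂Q_d/∂p = −5.54, so E_p = (−5.54)·(7/53) ≈ -0.732.
|E_p| < 1: demand is inelastic.

-0.732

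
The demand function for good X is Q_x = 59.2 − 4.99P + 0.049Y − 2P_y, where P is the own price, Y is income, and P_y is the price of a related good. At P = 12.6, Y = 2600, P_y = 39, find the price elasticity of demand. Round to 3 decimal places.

-1.375

At the given point, Q_x = 59.2 − 4.99(12.6) + 0.049(2600) − 2(39) = 59.2 − 62.874 + 127.4 − 78 = 45.726.
∂Q_x/∂P = −4.99, so E_p = (−4.99)·(12.6/45.726) ≈ -1.375.
|E_p| > 1: demand is elastic.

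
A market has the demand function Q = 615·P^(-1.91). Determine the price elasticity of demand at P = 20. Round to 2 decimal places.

-1.91

For a Cobb–Douglas (constant-elasticity) form Q = A·P^α·…, the elasticity with respect to P equals the exponent α at every point.
Here the exponent on P is -1.91, so the price elasticity of demand is -1.91.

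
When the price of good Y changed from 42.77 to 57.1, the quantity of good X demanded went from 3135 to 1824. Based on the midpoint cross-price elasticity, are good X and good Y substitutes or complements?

complements

%ΔQ_x = (1824 − 3135)/[(3135+1824)/2] = -1311/2479.5 ≈ -0.5287.
%ΔP_y = (57.1 − 42.77)/[(42.77+57.1)/2] ≈ 0.2870.
E_xy = -0.5287/0.2870 ≈ -1.842.
E_xy < 0, so the goods are complements.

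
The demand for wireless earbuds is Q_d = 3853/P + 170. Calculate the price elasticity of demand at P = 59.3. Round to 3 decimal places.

At P = 59.3, Q_d = 234.9747.
dQ_d/dP = −3853/P² = −1.0957.
Point elasticity E = (dQ_d/dP)·(P/Q_d) = -1.0957 × 59.3/234.9747 ≈ -0.277.
|E| < 1, so demand is inelastic at this price.

-0.277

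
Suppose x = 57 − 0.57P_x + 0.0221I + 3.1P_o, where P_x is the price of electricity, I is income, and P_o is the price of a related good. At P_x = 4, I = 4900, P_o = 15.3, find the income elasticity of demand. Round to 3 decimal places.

Evaluating quantity at (P_x, I, P_o) gives x = 57 − 0.57(4) + 0.0221(4900) + 3.1(15.3) = 57 − 2.28 + 108.29 + 47.43 = 210.44.
∂x/∂I = +0.0221, so E_I = 0.0221·(4900/210.44) ≈ 0.515.
E_I ∈ (0,1): normal good (necessity).

0.515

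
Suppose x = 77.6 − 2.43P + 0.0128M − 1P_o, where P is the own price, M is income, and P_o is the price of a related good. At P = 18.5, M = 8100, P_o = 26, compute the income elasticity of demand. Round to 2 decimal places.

0.94

At the given point, x = 77.6 − 2.43(18.5) + 0.0128(8100) − 1(26) = 77.6 − 44.955 + 103.68 − 26 = 110.325.
∂x/∂M = +0.0128, so E_I = 0.0128·(8100/110.325) ≈ 0.94.
E_I ∈ (0,1): normal good (necessity).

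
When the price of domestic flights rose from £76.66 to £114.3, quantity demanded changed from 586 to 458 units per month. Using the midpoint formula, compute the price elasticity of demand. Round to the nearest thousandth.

%Δq = (458 − 586)/[(586 + 458)/2] = -128/522 ≈ -0.2452.
%Δp = (114.3 − 76.66)/[(76.66 + 114.3)/2] = 37.64/95.48 ≈ 0.3942.
Arc elasticity E = %Δq/%Δp ≈ -0.2452/0.3942 ≈ -0.622.
|E| < 1: demand is inelastic over this range.

-0.622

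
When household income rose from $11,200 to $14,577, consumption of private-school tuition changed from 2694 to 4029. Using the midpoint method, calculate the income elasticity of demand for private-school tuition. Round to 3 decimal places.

%ΔQ = (4029 − 2694)/[(2694+4029)/2] = 1335/3361.5 ≈ 0.3971.
%ΔY = (14,577 − 11,200)/[(11,200+14,577)/2] = 3377/12888.5 ≈ 0.2620.
E_I = %ΔQ/%ΔY ≈ 1.516.
E_I > 1: normal good (luxury).

1.516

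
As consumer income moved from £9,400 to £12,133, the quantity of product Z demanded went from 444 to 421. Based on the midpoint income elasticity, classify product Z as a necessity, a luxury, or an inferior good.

%ΔQ = (421 − 444)/[(444+421)/2] = -23/432.5 ≈ -0.0532.
%ΔY = (12,133 − 9,400)/[(9,400+12,133)/2] = 2733/10766.5 ≈ 0.2538.
E_I = %ΔQ/%ΔY ≈ -0.209.
E_I < 0: inferior good.

inferior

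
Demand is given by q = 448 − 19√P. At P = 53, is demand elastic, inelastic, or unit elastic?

inelastic

At P = 53, q = 309.6779.
dq/dP = −19/(2√P) = −19/(2·7.2801).
Point elasticity E = (dq/dP)·(P/q) = -1.3049 × 53/309.6779 ≈ -0.223.
|E| ≈ 0.223 < 1, so demand is inelastic.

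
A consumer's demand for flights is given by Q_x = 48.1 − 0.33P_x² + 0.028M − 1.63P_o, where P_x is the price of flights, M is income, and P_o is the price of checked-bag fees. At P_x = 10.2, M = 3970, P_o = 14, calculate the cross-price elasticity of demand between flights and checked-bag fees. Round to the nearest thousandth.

Substituting, Q_x = 48.1 − 0.33(10.2)² + 0.028(3970) − 1.63(14) = 48.1 − 34.3332 + 111.16 − 22.82 = 102.1068.
∂Q_x/∂P_o = −1.63, so E_xy = -1.63·(14/102.1068) ≈ -0.223.
E_xy < 0: the goods are complements.

-0.223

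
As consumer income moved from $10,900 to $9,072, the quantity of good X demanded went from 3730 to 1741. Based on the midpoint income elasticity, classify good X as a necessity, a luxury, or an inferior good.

%ΔQ = (1741 − 3730)/[(3730+1741)/2] = -1989/2735.5 ≈ -0.7271.
%ΔI = (9,072 − 10,900)/[(10,900+9,072)/2] = -1828/9986 ≈ -0.1831.
E_I = %ΔQ/%ΔI ≈ 3.972.
E_I > 1: normal good (luxury).

luxury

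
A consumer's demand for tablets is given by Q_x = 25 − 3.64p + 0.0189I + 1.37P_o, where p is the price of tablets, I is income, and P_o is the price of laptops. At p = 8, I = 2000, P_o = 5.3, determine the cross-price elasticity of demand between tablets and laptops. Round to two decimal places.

0.18

Evaluating quantity at (p, I, P_o) gives Q_x = 25 − 3.64(8) + 0.0189(2000) + 1.37(5.3) = 25 − 29.12 + 37.8 + 7.261 = 40.941.
∂Q_x/∂P_o = +1.37, so E_xy = 1.37·(5.3/40.941) ≈ 0.18.
E_xy > 0: the goods are substitutes.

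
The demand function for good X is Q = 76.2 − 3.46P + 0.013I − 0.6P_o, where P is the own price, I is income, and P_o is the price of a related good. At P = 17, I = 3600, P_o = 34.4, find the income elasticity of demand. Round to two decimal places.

At the given point, Q = 76.2 − 3.46(17) + 0.013(3600) − 0.6(34.4) = 76.2 − 58.82 + 46.8 − 20.64 = 43.54.
∂Q/∂I = +0.013, so E_I = 0.013·(3600/43.54) ≈ 1.07.
E_I > 1: normal good (luxury).

1.07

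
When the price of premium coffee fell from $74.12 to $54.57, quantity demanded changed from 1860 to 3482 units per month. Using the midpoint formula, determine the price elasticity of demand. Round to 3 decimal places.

-1.999

%Δq = (3482 − 1860)/[(1860 + 3482)/2] = 1622/2671 ≈ 0.6073.
%Δp = (54.57 − 74.12)/[(74.12 + 54.57)/2] = -19.55/64.345 ≈ -0.3038.
Arc elasticity E = %Δq/%Δp ≈ 0.6073/-0.3038 ≈ -1.999.
|E| > 1: demand is elastic over this range.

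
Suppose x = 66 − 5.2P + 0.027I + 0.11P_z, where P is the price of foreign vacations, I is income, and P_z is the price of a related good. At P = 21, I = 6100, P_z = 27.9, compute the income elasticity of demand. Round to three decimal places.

At the given point, x = 66 − 5.2(21) + 0.027(6100) + 0.11(27.9) = 66 − 109.2 + 164.7 + 3.069 = 124.569.
∂x/∂I = +0.027, so E_I = 0.027·(6100/124.569) ≈ 1.322.
E_I > 1: normal good (luxury).

1.322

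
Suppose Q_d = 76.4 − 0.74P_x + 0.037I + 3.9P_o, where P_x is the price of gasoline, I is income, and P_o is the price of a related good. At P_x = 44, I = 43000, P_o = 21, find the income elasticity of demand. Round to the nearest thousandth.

Q_d = 76.4 − 0.74(44) + 0.037(43000) + 3.9(21) = 76.4 − 32.56 + 1591 + 81.9 = 1716.74.
∂Q_d/∂I = +0.037, so E_I = 0.037·(43000/1716.74) ≈ 0.927.
E_I ∈ (0,1): normal good (necessity).

0.927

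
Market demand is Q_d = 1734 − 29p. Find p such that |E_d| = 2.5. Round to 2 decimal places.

Set −bp/(a − bp) = −2.5 ⇒ bp = 2.5(a − bp) ⇒ bp(1+2.5) = 2.5·a.
p = 2.5·1734/(29·3.5) ≈ 42.71.

42.71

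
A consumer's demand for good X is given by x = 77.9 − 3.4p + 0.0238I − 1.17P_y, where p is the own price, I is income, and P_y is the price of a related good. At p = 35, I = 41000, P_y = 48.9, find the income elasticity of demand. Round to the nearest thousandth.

First evaluate x: 77.9 − 3.4(35) + 0.0238(41000) − 1.17(48.9) = 77.9 − 119 + 975.8 − 57.213 = 877.487.
∂x/∂I = +0.0238, so E_I = 0.0238·(41000/877.487) ≈ 1.112.
E_I > 1: normal good (luxury).

1.112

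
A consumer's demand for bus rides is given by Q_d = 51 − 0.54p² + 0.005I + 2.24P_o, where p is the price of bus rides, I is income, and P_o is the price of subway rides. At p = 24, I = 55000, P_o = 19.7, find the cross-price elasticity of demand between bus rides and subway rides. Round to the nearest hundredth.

0.75

Q_d = 51 − 0.54(24)² + 0.005(55000) + 2.24(19.7) = 51 − 311.04 + 275 + 44.128 = 59.088.
∂Q_d/∂P_o = +2.24, so E_xy = 2.24·(19.7/59.088) ≈ 0.75.
E_xy > 0: the goods are substitutes.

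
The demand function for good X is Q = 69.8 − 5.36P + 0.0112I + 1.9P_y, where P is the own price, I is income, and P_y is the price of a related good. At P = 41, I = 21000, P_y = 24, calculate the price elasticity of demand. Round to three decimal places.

-1.680

First evaluate Q: 69.8 − 5.36(41) + 0.0112(21000) + 1.9(24) = 69.8 − 219.76 + 235.2 + 45.6 = 130.84.
∂Q/∂P = −5.36, so E_p = (−5.36)·(41/130.84) ≈ -1.680.
|E_p| > 1: demand is elastic.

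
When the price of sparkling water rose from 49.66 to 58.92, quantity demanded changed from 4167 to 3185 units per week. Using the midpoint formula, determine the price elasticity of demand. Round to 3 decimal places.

-1.566

%Δq = (3185 − 4167)/[(4167 + 3185)/2] = -982/3676 ≈ -0.2671.
%ΔP = (58.92 − 49.66)/[(49.66 + 58.92)/2] = 9.26/54.29 ≈ 0.1706.
Arc elasticity E = %Δq/%ΔP ≈ -0.2671/0.1706 ≈ -1.566.
|E| > 1: demand is elastic over this range.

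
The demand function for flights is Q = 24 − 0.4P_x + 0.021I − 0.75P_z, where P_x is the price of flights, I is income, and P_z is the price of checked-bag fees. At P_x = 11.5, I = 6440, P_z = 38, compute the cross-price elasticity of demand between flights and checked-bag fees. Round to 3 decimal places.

Evaluating quantity at (P_x, I, P_z) gives Q = 24 − 0.4(11.5) + 0.021(6440) − 0.75(38) = 24 − 4.6 + 135.24 − 28.5 = 126.14.
∂Q/∂P_z = −0.75, so E_xy = -0.75·(38/126.14) ≈ -0.226.
E_xy < 0: the goods are complements.

-0.226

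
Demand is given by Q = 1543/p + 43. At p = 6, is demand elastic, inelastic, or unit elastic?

At p = 6, Q = 300.1667.
dQ/dp = −1543/p² = −42.8611.
Point elasticity E = (dQ/dp)·(p/Q) = -42.8611 × 6/300.1667 ≈ -0.857.
|E| ≈ 0.857 < 1, so demand is inelastic.

inelastic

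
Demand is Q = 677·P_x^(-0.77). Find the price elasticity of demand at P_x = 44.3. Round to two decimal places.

For a Cobb–Douglas (constant-elasticity) form Q = A·P_x^α·…, the elasticity with respect to P_x equals the exponent α at every point.
Here the exponent on P_x is -0.77, so the price elasticity of demand is -0.77.

-0.77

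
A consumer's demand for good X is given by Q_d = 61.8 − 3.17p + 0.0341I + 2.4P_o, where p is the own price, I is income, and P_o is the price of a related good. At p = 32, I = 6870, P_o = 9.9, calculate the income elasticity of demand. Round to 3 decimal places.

1.073

Substituting, Q_d = 61.8 − 3.17(32) + 0.0341(6870) + 2.4(9.9) = 61.8 − 101.44 + 234.267 + 23.76 = 218.387.
∂Q_d/∂I = +0.0341, so E_I = 0.0341·(6870/218.387) ≈ 1.073.
E_I > 1: normal good (luxury).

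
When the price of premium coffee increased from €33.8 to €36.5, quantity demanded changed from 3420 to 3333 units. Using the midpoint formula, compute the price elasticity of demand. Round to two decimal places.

-0.34

%ΔQ = (3333 − 3420)/[(3420 + 3333)/2] = -87/3376.5 ≈ -0.0258.
%ΔP = (36.5 − 33.8)/[(33.8 + 36.5)/2] = 2.7/35.15 ≈ 0.0768.
Arc elasticity E = %ΔQ/%ΔP ≈ -0.0258/0.0768 ≈ -0.34.
|E| < 1: demand is inelastic over this range.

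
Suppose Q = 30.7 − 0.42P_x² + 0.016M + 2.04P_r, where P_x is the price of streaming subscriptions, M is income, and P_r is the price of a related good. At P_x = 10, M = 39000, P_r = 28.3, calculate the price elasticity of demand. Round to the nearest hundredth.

-0.13

At the given point, Q = 30.7 − 0.42(10)² + 0.016(39000) + 2.04(28.3) = 30.7 − 42 + 624 + 57.732 = 670.432.
∂Q/∂P_x = −2·0.42·P_x = -8.4, so E_p = -8.4·(10/670.432) ≈ -0.13.
|E_p| < 1: demand is inelastic.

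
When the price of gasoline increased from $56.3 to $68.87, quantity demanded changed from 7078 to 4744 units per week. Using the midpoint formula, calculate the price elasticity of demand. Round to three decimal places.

-1.966

%Δq = (4744 − 7078)/[(7078 + 4744)/2] = -2334/5911 ≈ -0.3949.
%ΔP = (68.87 − 56.3)/[(56.3 + 68.87)/2] = 12.57/62.585 ≈ 0.2008.
Arc elasticity E = %Δq/%ΔP ≈ -0.3949/0.2008 ≈ -1.966.
|E| > 1: demand is elastic over this range.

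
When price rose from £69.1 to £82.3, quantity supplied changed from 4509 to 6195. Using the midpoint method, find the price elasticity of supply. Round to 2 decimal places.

1.81

%Δq = (6195 − 4509)/[(4509 + 6195)/2] = 1686/5352 ≈ 0.3150.
%Δp = (82.3 − 69.1)/[(69.1 + 82.3)/2] = 13.2/75.7 ≈ 0.1744.
Arc elasticity E = %Δq/%Δp ≈ 0.3150/0.1744 ≈ 1.81.
|E| > 1: supply is elastic over this range.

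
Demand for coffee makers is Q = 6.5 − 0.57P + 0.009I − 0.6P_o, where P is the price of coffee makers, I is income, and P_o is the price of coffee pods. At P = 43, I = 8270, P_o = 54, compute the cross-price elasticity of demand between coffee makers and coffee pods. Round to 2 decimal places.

Evaluating quantity at (P, I, P_o) gives Q = 6.5 − 0.57(43) + 0.009(8270) − 0.6(54) = 6.5 − 24.51 + 74.43 − 32.4 = 24.02.
∂Q/∂P_o = −0.6, so E_xy = -0.6·(54/24.02) ≈ -1.35.
E_xy < 0: the goods are complements.

-1.35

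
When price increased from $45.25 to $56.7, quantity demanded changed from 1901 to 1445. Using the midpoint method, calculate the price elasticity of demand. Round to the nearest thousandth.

%Δq = (1445 − 1901)/[(1901 + 1445)/2] = -456/1673 ≈ -0.2726.
%Δp = (56.7 − 45.25)/[(45.25 + 56.7)/2] = 11.45/50.975 ≈ 0.2246.
Arc elasticity E = %Δq/%Δp ≈ -0.2726/0.2246 ≈ -1.213.
|E| > 1: demand is elastic over this range.

-1.213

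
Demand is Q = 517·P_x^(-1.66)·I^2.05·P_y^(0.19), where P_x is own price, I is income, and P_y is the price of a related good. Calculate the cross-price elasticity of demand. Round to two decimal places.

0.19

For a Cobb–Douglas (constant-elasticity) form Q = A·P_y^α·…, the elasticity with respect to P_y equals the exponent α at every point.
Here the exponent on P_y is 0.19, so the cross-price elasticity of demand is 0.19.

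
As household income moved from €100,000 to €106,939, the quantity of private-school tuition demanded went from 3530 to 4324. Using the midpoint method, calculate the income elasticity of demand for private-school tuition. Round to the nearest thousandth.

%ΔQ = (4324 − 3530)/[(3530+4324)/2] = 794/3927 ≈ 0.2022.
%ΔI = (106,939 − 100,000)/[(100,000+106,939)/2] = 6939/103469.5 ≈ 0.0671.
E_I = %ΔQ/%ΔI ≈ 3.015.
E_I > 1: normal good (luxury).

3.015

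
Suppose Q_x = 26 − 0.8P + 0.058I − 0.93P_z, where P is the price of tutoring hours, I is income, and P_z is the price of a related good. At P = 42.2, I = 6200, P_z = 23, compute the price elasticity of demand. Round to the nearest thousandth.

-0.102

Q_x = 26 − 0.8(42.2) + 0.058(6200) − 0.93(23) = 26 − 33.76 + 359.6 − 21.39 = 330.45.
∂Q_x/∂P = −0.8, so E_p = (−0.8)·(42.2/330.45) ≈ -0.102.
|E_p| < 1: demand is inelastic.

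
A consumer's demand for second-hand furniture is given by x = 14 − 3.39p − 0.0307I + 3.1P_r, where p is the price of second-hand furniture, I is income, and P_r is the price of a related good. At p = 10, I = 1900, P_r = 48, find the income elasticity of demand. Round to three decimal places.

-0.827

First evaluate x: 14 − 3.39(10) − 0.0307(1900) + 3.1(48) = 14 − 33.9 − 58.33 + 148.8 = 70.57.
∂x/∂I = −0.0307, so E_I = -0.0307·(1900/70.57) ≈ -0.827.
E_I < 0: inferior good.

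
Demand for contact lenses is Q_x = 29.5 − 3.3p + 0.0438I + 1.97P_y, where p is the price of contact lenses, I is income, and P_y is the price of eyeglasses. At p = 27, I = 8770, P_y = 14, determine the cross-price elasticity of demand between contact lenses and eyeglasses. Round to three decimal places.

0.078

First evaluate Q_x: 29.5 − 3.3(27) + 0.0438(8770) + 1.97(14) = 29.5 − 89.1 + 384.126 + 27.58 = 352.106.
∂Q_x/∂P_y = +1.97, so E_xy = 1.97·(14/352.106) ≈ 0.078.
E_xy > 0: the goods are substitutes.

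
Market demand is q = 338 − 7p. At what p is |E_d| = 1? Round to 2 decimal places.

For linear demand q = a − bp, E = −bp/(a − bp). |E| = 1 ⇒ bp = a − bp ⇒ p = a/(2b).
p = 338/(2·7) ≈ 24.14.

24.14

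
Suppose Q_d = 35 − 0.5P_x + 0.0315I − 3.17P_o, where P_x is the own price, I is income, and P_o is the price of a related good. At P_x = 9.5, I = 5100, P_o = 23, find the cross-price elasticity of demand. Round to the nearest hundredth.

-0.62

Evaluating quantity at (P_x, I, P_o) gives Q_d = 35 − 0.5(9.5) + 0.0315(5100) − 3.17(23) = 35 − 4.75 + 160.65 − 72.91 = 117.99.
∂Q_d/∂P_o = −3.17, so E_xy = -3.17·(23/117.99) ≈ -0.62.
E_xy < 0: the goods are complements.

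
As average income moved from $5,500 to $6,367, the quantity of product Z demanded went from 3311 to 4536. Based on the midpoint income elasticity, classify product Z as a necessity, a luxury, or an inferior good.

luxury

%ΔQ = (4536 − 3311)/[(3311+4536)/2] = 1225/3923.5 ≈ 0.3122.
%ΔI = (6,367 − 5,500)/[(5,500+6,367)/2] = 867/5933.5 ≈ 0.1461.
E_I = %ΔQ/%ΔI ≈ 2.137.
E_I > 1: normal good (luxury).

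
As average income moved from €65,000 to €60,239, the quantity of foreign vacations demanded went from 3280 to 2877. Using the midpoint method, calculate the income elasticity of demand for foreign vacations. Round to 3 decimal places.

1.722

%ΔQ = (2877 − 3280)/[(3280+2877)/2] = -403/3078.5 ≈ -0.1309.
%ΔM = (60,239 − 65,000)/[(65,000+60,239)/2] = -4761/62619.5 ≈ -0.0760.
E_I = %ΔQ/%ΔM ≈ 1.722.
E_I > 1: normal good (luxury).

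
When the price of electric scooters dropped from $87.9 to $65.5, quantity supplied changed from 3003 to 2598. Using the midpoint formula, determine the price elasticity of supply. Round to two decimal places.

%Δq = (2598 − 3003)/[(3003 + 2598)/2] = -405/2800.5 ≈ -0.1446.
%Δp = (65.5 − 87.9)/[(87.9 + 65.5)/2] = -22.4/76.7 ≈ -0.2920.
Arc elasticity E = %Δq/%Δp ≈ -0.1446/-0.2920 ≈ 0.50.
|E| < 1: supply is inelastic over this range.

0.50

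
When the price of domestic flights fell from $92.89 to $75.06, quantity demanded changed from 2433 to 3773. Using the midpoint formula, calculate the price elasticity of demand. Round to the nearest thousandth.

%Δq = (3773 − 2433)/[(2433 + 3773)/2] = 1340/3103 ≈ 0.4318.
%ΔP = (75.06 − 92.89)/[(92.89 + 75.06)/2] = -17.83/83.975 ≈ -0.2123.
Arc elasticity E = %Δq/%ΔP ≈ 0.4318/-0.2123 ≈ -2.034.
|E| > 1: demand is elastic over this range.

-2.034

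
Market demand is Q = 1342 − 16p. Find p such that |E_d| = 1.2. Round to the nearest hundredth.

Set −bp/(a − bp) = −1.2 ⇒ bp = 1.2(a − bp) ⇒ bp(1+1.2) = 1.2·a.
p = 1.2·1342/(16·2.2) = 45.75.

45.75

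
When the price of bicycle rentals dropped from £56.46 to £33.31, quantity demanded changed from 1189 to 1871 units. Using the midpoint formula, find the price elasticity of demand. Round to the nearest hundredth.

%Δq = (1871 − 1189)/[(1189 + 1871)/2] = 682/1530 ≈ 0.4458.
%Δp = (33.31 − 56.46)/[(56.46 + 33.31)/2] = -23.15/44.885 ≈ -0.5158.
Arc elasticity E = %Δq/%Δp ≈ 0.4458/-0.5158 ≈ -0.86.
|E| < 1: demand is inelastic over this range.

-0.86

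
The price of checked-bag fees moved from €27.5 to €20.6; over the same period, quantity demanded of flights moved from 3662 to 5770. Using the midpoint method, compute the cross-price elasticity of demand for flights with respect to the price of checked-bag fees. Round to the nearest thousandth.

-1.558

%ΔQ_x = (5770 − 3662)/[(3662+5770)/2] = 2108/4716 ≈ 0.4470.
%ΔP_y = (20.6 − 27.5)/[(27.5+20.6)/2] ≈ -0.2869.
E_xy = 0.4470/-0.2869 ≈ -1.558.
E_xy < 0, so flights and checked-bag fees are complements.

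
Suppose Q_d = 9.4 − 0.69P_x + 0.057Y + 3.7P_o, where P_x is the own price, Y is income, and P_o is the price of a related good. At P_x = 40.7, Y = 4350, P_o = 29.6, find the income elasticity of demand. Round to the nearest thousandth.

0.732

Q_d = 9.4 − 0.69(40.7) + 0.057(4350) + 3.7(29.6) = 9.4 − 28.083 + 247.95 + 109.52 = 338.787.
∂Q_d/∂Y = +0.057, so E_I = 0.057·(4350/338.787) ≈ 0.732.
E_I ∈ (0,1): normal good (necessity).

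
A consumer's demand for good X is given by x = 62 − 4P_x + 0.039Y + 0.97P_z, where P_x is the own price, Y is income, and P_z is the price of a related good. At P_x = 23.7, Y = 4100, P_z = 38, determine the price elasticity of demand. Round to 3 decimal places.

At the given point, x = 62 − 4(23.7) + 0.039(4100) + 0.97(38) = 62 − 94.8 + 159.9 + 36.86 = 163.96.
∂x/∂P_x = −4, so E_p = (−4)·(23.7/163.96) ≈ -0.578.
|E_p| < 1: demand is inelastic.

-0.578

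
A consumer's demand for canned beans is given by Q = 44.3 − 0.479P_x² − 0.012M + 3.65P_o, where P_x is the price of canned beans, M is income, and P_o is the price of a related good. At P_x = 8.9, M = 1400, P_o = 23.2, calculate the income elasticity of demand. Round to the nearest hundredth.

At the given point, Q = 44.3 − 0.479(8.9)² − 0.012(1400) + 3.65(23.2) = 44.3 − 37.9416 − 16.8 + 84.68 = 74.2384.
∂Q/∂M = −0.012, so E_I = -0.012·(1400/74.2384) ≈ -0.23.
E_I < 0: inferior good.

-0.23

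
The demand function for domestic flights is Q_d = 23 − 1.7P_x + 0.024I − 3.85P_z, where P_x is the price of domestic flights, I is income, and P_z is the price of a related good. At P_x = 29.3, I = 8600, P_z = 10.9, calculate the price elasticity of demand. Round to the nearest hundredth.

First evaluate Q_d: 23 − 1.7(29.3) + 0.024(8600) − 3.85(10.9) = 23 − 49.81 + 206.4 − 41.965 = 137.625.
∂Q_d/∂P_x = −1.7, so E_p = (−1.7)·(29.3/137.625) ≈ -0.36.
|E_p| < 1: demand is inelastic.

-0.36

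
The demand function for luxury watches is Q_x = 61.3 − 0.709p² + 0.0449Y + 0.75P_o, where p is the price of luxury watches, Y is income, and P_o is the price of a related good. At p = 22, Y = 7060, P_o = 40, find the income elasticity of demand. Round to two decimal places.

Substituting, Q_x = 61.3 − 0.709(22)² + 0.0449(7060) + 0.75(40) = 61.3 − 343.156 + 316.994 + 30 = 65.138.
∂Q_x/∂Y = +0.0449, so E_I = 0.0449·(7060/65.138) ≈ 4.87.
E_I > 1: normal good (luxury).

4.87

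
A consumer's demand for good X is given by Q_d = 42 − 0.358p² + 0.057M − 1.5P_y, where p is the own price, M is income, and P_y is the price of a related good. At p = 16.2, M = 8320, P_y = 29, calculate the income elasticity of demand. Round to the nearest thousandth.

Q_d = 42 − 0.358(16.2)² + 0.057(8320) − 1.5(29) = 42 − 93.9535 + 474.24 − 43.5 = 378.7865.
∂Q_d/∂M = +0.057, so E_I = 0.057·(8320/378.7865) ≈ 1.252.
E_I > 1: normal good (luxury).

1.252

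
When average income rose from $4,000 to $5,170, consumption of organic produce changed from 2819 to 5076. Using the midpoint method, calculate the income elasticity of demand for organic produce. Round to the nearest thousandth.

2.241

%ΔQ = (5076 − 2819)/[(2819+5076)/2] = 2257/3947.5 ≈ 0.5718.
%ΔI = (5,170 − 4,000)/[(4,000+5,170)/2] = 1170/4585 ≈ 0.2552.
E_I = %ΔQ/%ΔI ≈ 2.241.
E_I > 1: normal good (luxury).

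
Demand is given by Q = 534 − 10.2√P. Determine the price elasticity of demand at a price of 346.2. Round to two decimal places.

-0.28

At P = 346.2, Q = 344.2142.
dQ/dP = −10.2/(2√P) = −10.2/(2·18.6065).
Point elasticity E = (dQ/dP)·(P/Q) = -0.2741 × 346.2/344.2142 ≈ -0.28.
|E| < 1, so demand is inelastic at this price.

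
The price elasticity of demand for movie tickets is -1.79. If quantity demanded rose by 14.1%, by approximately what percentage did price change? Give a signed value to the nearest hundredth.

-7.88

%ΔQ ≈ E × %ΔP ⇒ %ΔP = %ΔQ / E = (14.1%)/(-1.79) ≈ -7.88%.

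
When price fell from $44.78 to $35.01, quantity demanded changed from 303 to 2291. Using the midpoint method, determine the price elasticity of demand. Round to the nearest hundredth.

-6.26

%Δq = (2291 − 303)/[(303 + 2291)/2] = 1988/1297 ≈ 1.5328.
%ΔP = (35.01 − 44.78)/[(44.78 + 35.01)/2] = -9.77/39.895 ≈ -0.2449.
Arc elasticity E = %Δq/%ΔP ≈ 1.5328/-0.2449 ≈ -6.26.
|E| > 1: demand is elastic over this range.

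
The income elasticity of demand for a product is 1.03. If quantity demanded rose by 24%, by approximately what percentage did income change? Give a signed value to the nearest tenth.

%ΔQ ≈ E × %ΔI ⇒ %ΔI = %ΔQ / E = (24%)/(1.03) ≈ 23.3%.

23.3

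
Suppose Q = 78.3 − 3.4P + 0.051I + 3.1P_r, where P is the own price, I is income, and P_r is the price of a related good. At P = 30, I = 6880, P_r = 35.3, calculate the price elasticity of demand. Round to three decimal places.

Evaluating quantity at (P, I, P_r) gives Q = 78.3 − 3.4(30) + 0.051(6880) + 3.1(35.3) = 78.3 − 102 + 350.88 + 109.43 = 436.61.
∂Q/∂P = −3.4, so E_p = (−3.4)·(30/436.61) ≈ -0.234.
|E_p| < 1: demand is inelastic.

-0.234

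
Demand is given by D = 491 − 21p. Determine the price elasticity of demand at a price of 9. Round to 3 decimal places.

-0.626

At p = 9, D = 302.
dD/dp = −21.
Point elasticity E = (dD/dp)·(p/D) = -21 × 9/302 ≈ -0.626.
|E| < 1, so demand is inelastic at this price.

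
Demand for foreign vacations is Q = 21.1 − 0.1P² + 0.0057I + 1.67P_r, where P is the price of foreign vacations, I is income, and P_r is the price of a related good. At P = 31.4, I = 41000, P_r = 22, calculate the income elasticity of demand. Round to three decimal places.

1.211

Q = 21.1 − 0.1(31.4)² + 0.0057(41000) + 1.67(22) = 21.1 − 98.596 + 233.7 + 36.74 = 192.944.
∂Q/∂I = +0.0057, so E_I = 0.0057·(41000/192.944) ≈ 1.211.
E_I > 1: normal good (luxury).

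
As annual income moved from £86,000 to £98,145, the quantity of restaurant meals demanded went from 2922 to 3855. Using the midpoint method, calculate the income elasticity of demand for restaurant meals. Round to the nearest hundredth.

%ΔQ = (3855 − 2922)/[(2922+3855)/2] = 933/3388.5 ≈ 0.2753.
%ΔY = (98,145 − 86,000)/[(86,000+98,145)/2] = 12145/92072.5 ≈ 0.1319.
E_I = %ΔQ/%ΔY ≈ 2.09.
E_I > 1: normal good (luxury).

2.09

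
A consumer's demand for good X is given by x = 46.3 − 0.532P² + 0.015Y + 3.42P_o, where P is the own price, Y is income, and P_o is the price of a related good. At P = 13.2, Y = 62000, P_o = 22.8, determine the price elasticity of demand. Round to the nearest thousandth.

-0.193

At the given point, x = 46.3 − 0.532(13.2)² + 0.015(62000) + 3.42(22.8) = 46.3 − 92.6957 + 930 + 77.976 = 961.5803.
∂x/∂P = −2·0.532·P = -14.0448, so E_p = -14.0448·(13.2/961.5803) ≈ -0.193.
|E_p| < 1: demand is inelastic.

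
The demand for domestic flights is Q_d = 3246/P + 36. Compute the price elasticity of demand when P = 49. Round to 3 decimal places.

At P = 49, Q_d = 102.2449.
dQ_d/dP = −3246/P² = −1.3519.
Point elasticity E = (dQ_d/dP)·(P/Q_d) = -1.3519 × 49/102.2449 ≈ -0.648.
|E| < 1, so demand is inelastic at this price.

-0.648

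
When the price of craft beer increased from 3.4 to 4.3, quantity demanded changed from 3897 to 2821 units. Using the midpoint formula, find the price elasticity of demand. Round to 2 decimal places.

%ΔQ = (2821 − 3897)/[(3897 + 2821)/2] = -1076/3359 ≈ -0.3203.
%Δp = (4.3 − 3.4)/[(3.4 + 4.3)/2] = 0.9/3.85 ≈ 0.2338.
Arc elasticity E = %ΔQ/%Δp ≈ -0.3203/0.2338 ≈ -1.37.
|E| > 1: demand is elastic over this range.

-1.37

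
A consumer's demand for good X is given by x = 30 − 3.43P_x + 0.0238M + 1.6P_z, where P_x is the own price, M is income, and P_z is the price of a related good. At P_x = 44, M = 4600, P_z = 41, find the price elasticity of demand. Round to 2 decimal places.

-2.79

Substituting, x = 30 − 3.43(44) + 0.0238(4600) + 1.6(41) = 30 − 150.92 + 109.48 + 65.6 = 54.16.
∂x/∂P_x = −3.43, so E_p = (−3.43)·(44/54.16) ≈ -2.79.
|E_p| > 1: demand is elastic.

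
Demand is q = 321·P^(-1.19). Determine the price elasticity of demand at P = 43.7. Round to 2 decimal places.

-1.19

For a Cobb–Douglas (constant-elasticity) form q = A·P^α·…, the elasticity with respect to P equals the exponent α at every point.
Here the exponent on P is -1.19, so the price elasticity of demand is -1.19.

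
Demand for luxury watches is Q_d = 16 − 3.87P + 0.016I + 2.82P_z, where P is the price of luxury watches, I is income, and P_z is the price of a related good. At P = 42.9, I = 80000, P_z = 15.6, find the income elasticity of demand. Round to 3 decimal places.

Substituting, Q_d = 16 − 3.87(42.9) + 0.016(80000) + 2.82(15.6) = 16 − 166.023 + 1280 + 43.992 = 1173.969.
∂Q_d/∂I = +0.016, so E_I = 0.016·(80000/1173.969) ≈ 1.090.
E_I > 1: normal good (luxury).

1.090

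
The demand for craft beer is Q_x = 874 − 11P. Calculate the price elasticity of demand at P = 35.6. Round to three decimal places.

At P = 35.6, Q_x = 482.4.
dQ_x/dP = −11.
Point elasticity E = (dQ_x/dP)·(P/Q_x) = -11 × 35.6/482.4 ≈ -0.812.
|E| < 1, so demand is inelastic at this price.

-0.812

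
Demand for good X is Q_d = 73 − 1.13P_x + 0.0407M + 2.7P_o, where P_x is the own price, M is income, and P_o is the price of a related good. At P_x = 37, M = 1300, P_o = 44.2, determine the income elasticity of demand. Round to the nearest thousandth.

0.260

First evaluate Q_d: 73 − 1.13(37) + 0.0407(1300) + 2.7(44.2) = 73 − 41.81 + 52.91 + 119.34 = 203.44.
∂Q_d/∂M = +0.0407, so E_I = 0.0407·(1300/203.44) ≈ 0.260.
E_I ∈ (0,1): normal good (necessity).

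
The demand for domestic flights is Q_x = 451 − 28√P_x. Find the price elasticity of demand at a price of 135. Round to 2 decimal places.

At P_x = 135, Q_x = 125.6694.
dQ_x/dP_x = −28/(2√P_x) = −28/(2·11.619).
Point elasticity E = (dQ_x/dP_x)·(P_x/Q_x) = -1.2049 × 135/125.6694 ≈ -1.29.
|E| > 1, so demand is elastic at this price.

-1.29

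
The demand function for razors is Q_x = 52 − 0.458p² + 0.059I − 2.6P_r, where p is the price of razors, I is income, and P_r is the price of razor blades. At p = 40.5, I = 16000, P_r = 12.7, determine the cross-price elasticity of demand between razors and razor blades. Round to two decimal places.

Evaluating quantity at (p, I, P_r) gives Q_x = 52 − 0.458(40.5)² + 0.059(16000) − 2.6(12.7) = 52 − 751.2345 + 944 − 33.02 = 211.7455.
∂Q_x/∂P_r = −2.6, so E_xy = -2.6·(12.7/211.7455) ≈ -0.16.
E_xy < 0: the goods are complements.

-0.16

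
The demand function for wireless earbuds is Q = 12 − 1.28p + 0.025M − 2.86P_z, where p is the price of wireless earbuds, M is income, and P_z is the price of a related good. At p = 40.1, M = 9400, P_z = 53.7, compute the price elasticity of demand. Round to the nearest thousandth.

-1.219

Evaluating quantity at (p, M, P_z) gives Q = 12 − 1.28(40.1) + 0.025(9400) − 2.86(53.7) = 12 − 51.328 + 235 − 153.582 = 42.09.
∂Q/∂p = −1.28, so E_p = (−1.28)·(40.1/42.09) ≈ -1.219.
|E_p| > 1: demand is elastic.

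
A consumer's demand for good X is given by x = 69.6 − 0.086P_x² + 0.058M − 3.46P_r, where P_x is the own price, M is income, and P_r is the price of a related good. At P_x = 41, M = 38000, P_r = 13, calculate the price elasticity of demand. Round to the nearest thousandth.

-0.139

Evaluating quantity at (P_x, M, P_r) gives x = 69.6 − 0.086(41)² + 0.058(38000) − 3.46(13) = 69.6 − 144.566 + 2204 − 44.98 = 2084.054.
∂x/∂P_x = −2·0.086·P_x = -7.052, so E_p = -7.052·(41/2084.054) ≈ -0.139.
|E_p| < 1: demand is inelastic.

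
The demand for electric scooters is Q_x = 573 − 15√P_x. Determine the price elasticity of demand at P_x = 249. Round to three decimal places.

At P_x = 249, Q_x = 336.304.
dQ_x/dP_x = −15/(2√P_x) = −15/(2·15.7797).
Point elasticity E = (dQ_x/dP_x)·(P_x/Q_x) = -0.4753 × 249/336.304 ≈ -0.352.
|E| < 1, so demand is inelastic at this price.

-0.352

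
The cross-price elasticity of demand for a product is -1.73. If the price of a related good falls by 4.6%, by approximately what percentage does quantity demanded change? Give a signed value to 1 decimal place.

%ΔQ ≈ E × %ΔP_y = (-1.73) × (-4.6%) ≈ 8.0%.

8.0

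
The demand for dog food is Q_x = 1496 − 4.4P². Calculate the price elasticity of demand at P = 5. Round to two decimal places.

At P = 5, Q_x = 1386.
dQ_x/dP = −2·4.4·P = −44.
Point elasticity E = (dQ_x/dP)·(P/Q_x) = -44 × 5/1386 ≈ -0.16.
|E| < 1, so demand is inelastic at this price.

-0.16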